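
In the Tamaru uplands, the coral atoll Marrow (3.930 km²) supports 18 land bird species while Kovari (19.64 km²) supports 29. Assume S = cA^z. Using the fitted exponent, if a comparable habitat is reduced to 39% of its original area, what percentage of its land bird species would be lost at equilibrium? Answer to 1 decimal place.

z = ln(29/18) / ln(19.64/3.93) = 0.4769 / 1.6089 = 0.2964
S_new/S_old = (A_new/A_old)^z = 0.39^0.2964 = exp(0.2964 × -0.9416) = 0.7565
Fraction lost = 1 − 0.7565 = 0.2435

24.4%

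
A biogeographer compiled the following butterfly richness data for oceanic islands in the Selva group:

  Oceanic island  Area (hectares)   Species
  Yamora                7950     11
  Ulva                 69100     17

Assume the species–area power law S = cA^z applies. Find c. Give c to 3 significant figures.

z = ln(S₂/S₁) / ln(A₂/A₁) = ln(17/11) / ln(69100/7950) = 0.4353 / 2.1624 = 0.2013
c = S₁ / A₁^z = 11 / 7950^0.2013 = 11 / 6.098 = 1.804

1.80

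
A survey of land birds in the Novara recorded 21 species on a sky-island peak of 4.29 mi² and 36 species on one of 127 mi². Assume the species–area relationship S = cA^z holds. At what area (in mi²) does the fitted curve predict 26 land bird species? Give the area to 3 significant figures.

16.4 mi²

z = ln(36/21) / ln(127/4.29) = 0.5390 / 3.3879 = 0.1591
c = 21 / 4.29^0.1591 = 21 / 1.261 = 16.66
A = (26/16.66)^(1/0.1591) ⇒ ln A = ln(1.561)/0.1591 = 2.7987
A = e^2.7987 ≈ 16.42 mi²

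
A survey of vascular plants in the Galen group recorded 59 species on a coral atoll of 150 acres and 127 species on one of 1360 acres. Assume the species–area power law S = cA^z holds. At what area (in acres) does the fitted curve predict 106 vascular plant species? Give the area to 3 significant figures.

809 acres

z = ln(127/59) / ln(1360/150) = 0.7666 / 2.2046 = 0.3477
c = 59 / 150^0.3477 = 59 / 5.711 = 10.33
A = (106/10.33)^(1/0.3477) ⇒ ln A = ln(10.26)/0.3477 = 6.6955
A = e^6.6955 ≈ 808.7 acres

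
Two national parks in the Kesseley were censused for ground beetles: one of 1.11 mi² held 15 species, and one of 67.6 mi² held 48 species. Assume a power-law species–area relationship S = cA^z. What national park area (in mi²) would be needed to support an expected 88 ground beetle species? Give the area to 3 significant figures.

575 mi²

z = ln(48/15) / ln(67.6/1.11) = 1.1632 / 4.1092 = 0.2831
c = 15 / 1.11^0.2831 = 15 / 1.03 = 14.56
A = (88/14.56)^(1/0.2831) ⇒ ln A = ln(6.043)/0.2831 = 6.3550
A = e^6.3550 ≈ 575.4 mi²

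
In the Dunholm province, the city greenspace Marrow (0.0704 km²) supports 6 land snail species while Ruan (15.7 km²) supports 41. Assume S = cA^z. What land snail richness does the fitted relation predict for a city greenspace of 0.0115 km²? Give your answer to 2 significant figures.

3.2

z = ln(41/6) / ln(15.7/0.0704) = 1.9218 / 5.4072 = 0.3554
c = 6 / 0.0704^0.3554 = 6 / 0.3894 = 15.41
S₃ = 15.41 × 0.0115^0.3554 = 15.41 × 0.2045 ≈ 3.151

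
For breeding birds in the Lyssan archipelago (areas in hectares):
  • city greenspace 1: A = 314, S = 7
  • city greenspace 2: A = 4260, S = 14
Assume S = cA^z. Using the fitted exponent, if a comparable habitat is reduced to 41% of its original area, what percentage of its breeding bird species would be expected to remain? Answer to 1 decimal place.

z = ln(14/7) / ln(4260/314) = 0.6931 / 2.6076 = 0.2658
S_new/S_old = (A_new/A_old)^z = 0.41^0.2658 = exp(0.2658 × -0.8916) = 0.789

78.9%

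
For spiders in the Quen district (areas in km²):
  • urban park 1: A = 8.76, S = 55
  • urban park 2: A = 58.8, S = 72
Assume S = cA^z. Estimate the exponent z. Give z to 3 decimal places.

0.141

Taking logs: ln S = ln c + z ln A, so z = (ln S₂ − ln S₁)/(ln A₂ − ln A₁).
z = ln(72/55) / ln(58.8/8.76) = ln(1.309) / ln(6.712) = 0.2693 / 1.9039 = 0.1415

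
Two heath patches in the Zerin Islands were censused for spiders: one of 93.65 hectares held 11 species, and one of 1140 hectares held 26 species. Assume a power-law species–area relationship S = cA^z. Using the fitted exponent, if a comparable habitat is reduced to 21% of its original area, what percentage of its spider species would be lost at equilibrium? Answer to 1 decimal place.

z = ln(26/11) / ln(1140/93.65) = 0.8602 / 2.4992 = 0.3442
S_new/S_old = (A_new/A_old)^z = 0.21^0.3442 = exp(0.3442 × -1.5606) = 0.5844
Fraction lost = 1 − 0.5844 = 0.4156

41.6%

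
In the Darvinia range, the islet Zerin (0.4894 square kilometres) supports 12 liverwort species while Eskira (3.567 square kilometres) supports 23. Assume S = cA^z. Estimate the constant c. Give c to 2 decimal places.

z = ln(S₂/S₁) / ln(A₂/A₁) = ln(23/12) / ln(3.567/0.4894) = 0.6506 / 1.9863 = 0.3275
c = S₁ / A₁^z = 12 / 0.4894^0.3275 = 12 / 0.7913 = 15.16

15.16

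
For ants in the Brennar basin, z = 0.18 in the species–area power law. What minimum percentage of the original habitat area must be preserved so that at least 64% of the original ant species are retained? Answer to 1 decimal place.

Need (A_new/A_old)^0.18 = 0.64, so A_new/A_old = 0.64^(1/0.18) = 0.64^5.556
ln(A_new/A_old) = ln 0.64 / 0.18 = -0.4463 / 0.18 = -2.4794
A_new/A_old = e^-2.4794 ≈ 0.0838

8.4%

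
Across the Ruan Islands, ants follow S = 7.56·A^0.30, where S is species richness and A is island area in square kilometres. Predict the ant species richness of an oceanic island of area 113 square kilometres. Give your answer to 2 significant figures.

S = 7.56 × 113^0.3
ln S = ln 7.56 + 0.3 × ln 113 = 2.0229 + 0.3 × 4.7274 = 3.4411
S = e^3.4411 ≈ 31.22

31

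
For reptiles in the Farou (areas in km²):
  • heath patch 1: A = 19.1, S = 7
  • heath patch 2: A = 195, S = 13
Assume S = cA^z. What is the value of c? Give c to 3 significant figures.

3.19

z = ln(S₂/S₁) / ln(A₂/A₁) = ln(13/7) / ln(195/19.1) = 0.6190 / 2.3233 = 0.2664
c = S₁ / A₁^z = 7 / 19.1^0.2664 = 7 / 2.194 = 3.19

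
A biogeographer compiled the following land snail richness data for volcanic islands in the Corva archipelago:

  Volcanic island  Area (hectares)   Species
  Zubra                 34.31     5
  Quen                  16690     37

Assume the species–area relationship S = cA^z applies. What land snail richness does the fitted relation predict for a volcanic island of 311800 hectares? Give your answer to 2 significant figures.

95

z = ln(37/5) / ln(16690/34.31) = 2.0015 / 6.1871 = 0.3235
c = 5 / 34.31^0.3235 = 5 / 3.138 = 1.593
S₃ = 1.593 × 311800^0.3235 = 1.593 × 59.87 ≈ 95.39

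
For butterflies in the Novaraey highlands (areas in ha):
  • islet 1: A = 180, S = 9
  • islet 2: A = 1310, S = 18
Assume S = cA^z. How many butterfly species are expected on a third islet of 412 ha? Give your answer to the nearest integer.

12

z = ln(18/9) / ln(1310/180) = 0.6931 / 1.9848 = 0.3492
c = 9 / 180^0.3492 = 9 / 6.132 = 1.468
S₃ = 1.468 × 412^0.3492 = 1.468 × 8.188 ≈ 12.02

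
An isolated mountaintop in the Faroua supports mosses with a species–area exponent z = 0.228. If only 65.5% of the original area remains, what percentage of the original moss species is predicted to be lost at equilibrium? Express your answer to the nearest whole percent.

9%

S_new/S_old = (A_new/A_old)^z = 0.655^0.228
= exp(0.228 × ln 0.655) = exp(0.228 × -0.4231) = exp(-0.0965) ≈ 0.908
Fraction lost = 1 − 0.908 = 0.09196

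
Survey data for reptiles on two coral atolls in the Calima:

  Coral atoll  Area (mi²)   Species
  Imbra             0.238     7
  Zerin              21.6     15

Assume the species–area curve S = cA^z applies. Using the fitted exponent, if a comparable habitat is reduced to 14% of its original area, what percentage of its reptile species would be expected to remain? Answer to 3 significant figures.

71.7%

z = ln(15/7) / ln(21.6/0.238) = 0.7621 / 4.5082 = 0.1691
S_new/S_old = (A_new/A_old)^z = 0.14^0.1691 = exp(0.1691 × -1.9661) = 0.7172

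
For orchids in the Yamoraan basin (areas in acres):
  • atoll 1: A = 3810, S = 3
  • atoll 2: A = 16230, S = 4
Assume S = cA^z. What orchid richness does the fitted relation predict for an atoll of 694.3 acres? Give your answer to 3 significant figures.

z = ln(4/3) / ln(16230/3810) = 0.2877 / 1.4492 = 0.1985
c = 3 / 3810^0.1985 = 3 / 5.139 = 0.5838
S₃ = 0.5838 × 694.3^0.1985 = 0.5838 × 3.665 ≈ 2.14

2.14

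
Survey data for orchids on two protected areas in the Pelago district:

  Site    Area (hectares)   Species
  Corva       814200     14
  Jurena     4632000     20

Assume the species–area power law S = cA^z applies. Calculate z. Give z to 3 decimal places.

0.205

Taking logs: ln S = ln c + z ln A, so z = (ln S₂ − ln S₁)/(ln A₂ − ln A₁).
z = ln(20/14) / ln(4632000/814200) = ln(1.429) / ln(5.689) = 0.3567 / 1.7385 = 0.2052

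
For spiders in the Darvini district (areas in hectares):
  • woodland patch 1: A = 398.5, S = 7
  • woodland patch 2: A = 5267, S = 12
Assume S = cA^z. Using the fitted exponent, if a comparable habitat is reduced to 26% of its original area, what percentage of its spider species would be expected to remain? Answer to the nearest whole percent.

75%

z = ln(12/7) / ln(5267/398.5) = 0.5390 / 2.5815 = 0.2088
S_new/S_old = (A_new/A_old)^z = 0.26^0.2088 = exp(0.2088 × -1.3471) = 0.7548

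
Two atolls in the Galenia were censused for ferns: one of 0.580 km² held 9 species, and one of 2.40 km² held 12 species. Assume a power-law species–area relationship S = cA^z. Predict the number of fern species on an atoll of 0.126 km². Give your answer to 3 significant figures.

z = ln(12/9) / ln(2.4/0.58) = 0.2877 / 1.4202 = 0.2026
c = 9 / 0.58^0.2026 = 9 / 0.8955 = 10.05
S₃ = 10.05 × 0.126^0.2026 = 10.05 × 0.6573 ≈ 6.606

6.61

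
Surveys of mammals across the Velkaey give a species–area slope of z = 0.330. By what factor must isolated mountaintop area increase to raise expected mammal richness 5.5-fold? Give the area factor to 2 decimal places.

(A₂/A₁)^0.33 = 5.5, so A₂/A₁ = 5.5^(1/0.33) = 5.5^3.03
ln(A₂/A₁) = ln 5.5 / 0.33 = 1.7047 / 0.33 = 5.1659
A₂/A₁ = e^5.1659 ≈ 175.2

175.20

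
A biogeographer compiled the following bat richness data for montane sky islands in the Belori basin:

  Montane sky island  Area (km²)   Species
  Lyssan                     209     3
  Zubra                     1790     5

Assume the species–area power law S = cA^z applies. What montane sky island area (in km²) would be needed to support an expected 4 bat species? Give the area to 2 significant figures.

z = ln(5/3) / ln(1790/209) = 0.5108 / 2.1476 = 0.2379
c = 3 / 209^0.2379 = 3 / 3.563 = 0.8419
A = (4/0.8419)^(1/0.2379) ⇒ ln A = ln(4.751)/0.2379 = 6.5518
A = e^6.5518 ≈ 700.5 km²

700 km²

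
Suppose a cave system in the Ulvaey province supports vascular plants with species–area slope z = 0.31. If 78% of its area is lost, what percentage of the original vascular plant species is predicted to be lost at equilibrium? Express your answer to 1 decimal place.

37.5%

S_new/S_old = (A_new/A_old)^z = 0.22^0.31
= exp(0.31 × ln 0.22) = exp(0.31 × -1.5141) = exp(-0.4694) ≈ 0.6254
Fraction lost = 1 − 0.6254 = 0.3746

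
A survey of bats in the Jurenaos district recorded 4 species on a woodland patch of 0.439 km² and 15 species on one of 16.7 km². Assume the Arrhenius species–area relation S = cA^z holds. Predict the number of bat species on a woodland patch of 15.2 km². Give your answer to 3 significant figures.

14.5

z = ln(15/4) / ln(16.7/0.439) = 1.3218 / 3.6387 = 0.3633
c = 4 / 0.439^0.3633 = 4 / 0.7415 = 5.394
S₃ = 5.394 × 15.2^0.3633 = 5.394 × 2.687 ≈ 14.5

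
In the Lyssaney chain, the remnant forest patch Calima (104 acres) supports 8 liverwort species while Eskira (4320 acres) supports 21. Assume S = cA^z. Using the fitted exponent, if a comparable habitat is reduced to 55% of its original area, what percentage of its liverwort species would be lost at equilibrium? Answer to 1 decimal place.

14.3%

z = ln(21/8) / ln(4320/104) = 0.9651 / 3.7266 = 0.2590
S_new/S_old = (A_new/A_old)^z = 0.55^0.2590 = exp(0.2590 × -0.5978) = 0.8566
Fraction lost = 1 − 0.8566 = 0.1434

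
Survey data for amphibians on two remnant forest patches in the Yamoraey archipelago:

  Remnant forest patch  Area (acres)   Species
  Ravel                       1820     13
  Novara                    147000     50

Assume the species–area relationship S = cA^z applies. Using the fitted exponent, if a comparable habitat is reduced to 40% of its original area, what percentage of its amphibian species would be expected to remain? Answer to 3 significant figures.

z = ln(50/13) / ln(147000/1820) = 1.3471 / 4.3916 = 0.3067
S_new/S_old = (A_new/A_old)^z = 0.4^0.3067 = exp(0.3067 × -0.9163) = 0.755

75.5%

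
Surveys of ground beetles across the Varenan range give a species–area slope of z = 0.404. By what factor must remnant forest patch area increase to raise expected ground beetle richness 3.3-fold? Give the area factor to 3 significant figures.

19.2

(A₂/A₁)^0.404 = 3.3, so A₂/A₁ = 3.3^(1/0.404) = 3.3^2.475
ln(A₂/A₁) = ln 3.3 / 0.404 = 1.1939 / 0.404 = 2.9553
A₂/A₁ = e^2.9553 ≈ 19.21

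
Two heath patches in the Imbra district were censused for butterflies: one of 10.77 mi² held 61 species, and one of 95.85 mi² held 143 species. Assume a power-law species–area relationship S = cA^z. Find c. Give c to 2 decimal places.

24.16

z = ln(S₂/S₁) / ln(A₂/A₁) = ln(143/61) / ln(95.85/10.77) = 0.8520 / 2.1860 = 0.3897
c = S₁ / A₁^z = 61 / 10.77^0.3897 = 61 / 2.525 = 24.16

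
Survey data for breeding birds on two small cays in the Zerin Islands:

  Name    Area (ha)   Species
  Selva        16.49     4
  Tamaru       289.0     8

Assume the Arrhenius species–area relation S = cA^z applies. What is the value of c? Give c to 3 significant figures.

2.03

z = ln(S₂/S₁) / ln(A₂/A₁) = ln(8/4) / ln(289/16.49) = 0.6931 / 2.8637 = 0.2420
c = S₁ / A₁^z = 4 / 16.49^0.2420 = 4 / 1.971 = 2.03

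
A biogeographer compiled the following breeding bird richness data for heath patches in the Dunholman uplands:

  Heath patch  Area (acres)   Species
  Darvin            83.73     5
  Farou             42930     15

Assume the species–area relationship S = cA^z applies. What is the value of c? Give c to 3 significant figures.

2.29

z = ln(S₂/S₁) / ln(A₂/A₁) = ln(15/5) / ln(42930/83.73) = 1.0986 / 6.2397 = 0.1761
c = S₁ / A₁^z = 5 / 83.73^0.1761 = 5 / 2.181 = 2.293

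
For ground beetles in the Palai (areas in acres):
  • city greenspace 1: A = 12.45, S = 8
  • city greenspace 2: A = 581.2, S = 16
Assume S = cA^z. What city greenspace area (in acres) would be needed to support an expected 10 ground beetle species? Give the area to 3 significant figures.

z = ln(16/8) / ln(581.2/12.45) = 0.6931 / 3.8434 = 0.1803
c = 8 / 12.45^0.1803 = 8 / 1.576 = 5.077
A = (10/5.077)^(1/0.1803) ⇒ ln A = ln(1.97)/0.1803 = 3.7590
A = e^3.7590 ≈ 42.91 acres

42.9 acres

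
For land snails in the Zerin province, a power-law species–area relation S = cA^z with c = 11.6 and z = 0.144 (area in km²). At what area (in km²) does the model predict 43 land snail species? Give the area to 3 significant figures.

43 = 11.6 × A^0.144  ⇒  A^0.144 = 43/11.6 = 3.707
ln A = ln(3.707) / 0.144 = 1.3102 / 0.144 = 9.0986
A = e^9.0986 ≈ 8943 km²

8940 km²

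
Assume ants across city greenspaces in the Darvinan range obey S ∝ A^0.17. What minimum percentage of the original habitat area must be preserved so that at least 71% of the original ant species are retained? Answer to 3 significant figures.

Need (A_new/A_old)^0.17 = 0.71, so A_new/A_old = 0.71^(1/0.17) = 0.71^5.882
ln(A_new/A_old) = ln 0.71 / 0.17 = -0.3425 / 0.17 = -2.0146
A_new/A_old = e^-2.0146 ≈ 0.1334

13.3%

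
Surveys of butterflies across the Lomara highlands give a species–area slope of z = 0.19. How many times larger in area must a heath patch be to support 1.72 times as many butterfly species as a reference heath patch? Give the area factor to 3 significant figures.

(A₂/A₁)^0.19 = 1.72, so A₂/A₁ = 1.72^(1/0.19) = 1.72^5.263
ln(A₂/A₁) = ln 1.72 / 0.19 = 0.5423 / 0.19 = 2.8543
A₂/A₁ = e^2.8543 ≈ 17.36

17.4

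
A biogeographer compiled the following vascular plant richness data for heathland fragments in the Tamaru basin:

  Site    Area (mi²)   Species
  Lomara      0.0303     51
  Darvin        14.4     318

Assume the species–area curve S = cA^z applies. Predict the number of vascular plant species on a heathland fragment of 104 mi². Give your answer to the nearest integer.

z = ln(318/51) / ln(14.4/0.0303) = 1.8302 / 6.1638 = 0.2969
c = 51 / 0.0303^0.2969 = 51 / 0.3541 = 144
S₃ = 144 × 104^0.2969 = 144 × 3.971 ≈ 572

572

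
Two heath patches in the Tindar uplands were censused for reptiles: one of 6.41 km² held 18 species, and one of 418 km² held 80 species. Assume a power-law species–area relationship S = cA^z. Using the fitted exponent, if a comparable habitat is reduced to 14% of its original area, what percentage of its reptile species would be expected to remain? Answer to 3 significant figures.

z = ln(80/18) / ln(418/6.41) = 1.4917 / 4.1776 = 0.3571
S_new/S_old = (A_new/A_old)^z = 0.14^0.3571 = exp(0.3571 × -1.9661) = 0.4956

49.6%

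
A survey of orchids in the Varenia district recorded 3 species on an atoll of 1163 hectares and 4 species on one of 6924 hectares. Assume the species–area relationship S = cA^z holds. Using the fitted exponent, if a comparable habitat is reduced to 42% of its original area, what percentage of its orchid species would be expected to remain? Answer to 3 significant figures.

86.9%

z = ln(4/3) / ln(6924/1163) = 0.2877 / 1.7840 = 0.1613
S_new/S_old = (A_new/A_old)^z = 0.42^0.1613 = exp(0.1613 × -0.8675) = 0.8695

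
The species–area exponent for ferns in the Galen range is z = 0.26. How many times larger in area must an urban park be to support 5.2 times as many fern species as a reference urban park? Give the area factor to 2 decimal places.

(A₂/A₁)^0.26 = 5.2, so A₂/A₁ = 5.2^(1/0.26) = 5.2^3.846
ln(A₂/A₁) = ln 5.2 / 0.26 = 1.6487 / 0.26 = 6.3410
A₂/A₁ = e^6.3410 ≈ 567.4

567.36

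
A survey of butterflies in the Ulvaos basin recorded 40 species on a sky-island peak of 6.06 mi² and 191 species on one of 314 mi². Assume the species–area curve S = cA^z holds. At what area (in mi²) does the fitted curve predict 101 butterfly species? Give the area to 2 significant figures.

63 mi²

z = ln(191/40) / ln(314/6.06) = 1.5634 / 3.9477 = 0.3960
c = 40 / 6.06^0.3960 = 40 / 2.041 = 19.6
A = (101/19.6)^(1/0.3960) ⇒ ln A = ln(5.154)/0.3960 = 4.1405
A = e^4.1405 ≈ 62.84 mi²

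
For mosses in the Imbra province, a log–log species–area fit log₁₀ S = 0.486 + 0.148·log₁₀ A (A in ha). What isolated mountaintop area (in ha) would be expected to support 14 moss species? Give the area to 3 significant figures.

14 = 3.062 × A^0.148  ⇒  A^0.148 = 14/3.062 = 4.572
ln A = ln(4.572) / 0.148 = 1.5200 / 0.148 = 10.2703
A = e^10.2703 ≈ 28862 ha

28900 ha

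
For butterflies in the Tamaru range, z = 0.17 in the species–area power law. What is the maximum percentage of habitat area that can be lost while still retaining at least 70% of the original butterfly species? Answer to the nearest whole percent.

88%

Need (A_new/A_old)^0.17 = 0.7, so A_new/A_old = 0.7^(1/0.17) = 0.7^5.882
ln(A_new/A_old) = ln 0.7 / 0.17 = -0.3567 / 0.17 = -2.0981
A_new/A_old = e^-2.0981 ≈ 0.1227
Fraction that can be lost = 1 − 0.1227 = 0.8773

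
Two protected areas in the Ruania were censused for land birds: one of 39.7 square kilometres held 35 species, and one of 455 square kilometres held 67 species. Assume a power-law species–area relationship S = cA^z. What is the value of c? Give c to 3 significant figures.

z = ln(S₂/S₁) / ln(A₂/A₁) = ln(67/35) / ln(455/39.7) = 0.6493 / 2.4389 = 0.2662
c = S₁ / A₁^z = 35 / 39.7^0.2662 = 35 / 2.665 = 13.13

13.1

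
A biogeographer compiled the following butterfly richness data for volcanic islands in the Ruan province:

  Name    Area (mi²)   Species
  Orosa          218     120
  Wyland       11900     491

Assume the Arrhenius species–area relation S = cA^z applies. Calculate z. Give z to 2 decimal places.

Taking logs: ln S = ln c + z ln A, so z = (ln S₂ − ln S₁)/(ln A₂ − ln A₁).
z = ln(491/120) / ln(11900/218) = ln(4.092) / ln(54.59) = 1.4090 / 3.9998 = 0.3523

0.35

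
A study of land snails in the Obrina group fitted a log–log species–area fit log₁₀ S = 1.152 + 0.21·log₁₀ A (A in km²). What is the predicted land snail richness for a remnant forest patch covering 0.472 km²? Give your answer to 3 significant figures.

12.1

S = 14.19 × 0.472^0.21 = 14.19 × 0.8541 ≈ 12.12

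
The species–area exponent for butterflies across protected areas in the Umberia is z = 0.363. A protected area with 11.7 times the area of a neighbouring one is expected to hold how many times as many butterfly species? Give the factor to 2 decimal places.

S₂/S₁ = (A₂/A₁)^z = 11.7^0.363
ln(S₂/S₁) = 0.363 × ln 11.7 = 0.363 × 2.4596 = 0.8928
S₂/S₁ = e^0.8928 ≈ 2.442

2.44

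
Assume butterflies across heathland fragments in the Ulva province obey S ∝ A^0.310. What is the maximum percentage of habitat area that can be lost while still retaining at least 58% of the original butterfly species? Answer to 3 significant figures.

82.7%

Need (A_new/A_old)^0.31 = 0.58, so A_new/A_old = 0.58^(1/0.31) = 0.58^3.226
ln(A_new/A_old) = ln 0.58 / 0.31 = -0.5447 / 0.31 = -1.7572
A_new/A_old = e^-1.7572 ≈ 0.1725
Fraction that can be lost = 1 − 0.1725 = 0.8275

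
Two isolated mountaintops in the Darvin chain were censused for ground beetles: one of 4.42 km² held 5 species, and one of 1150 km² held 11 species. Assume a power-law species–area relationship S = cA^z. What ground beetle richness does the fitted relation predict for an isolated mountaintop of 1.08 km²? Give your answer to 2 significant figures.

z = ln(11/5) / ln(1150/4.42) = 0.7885 / 5.5614 = 0.1418
c = 5 / 4.42^0.1418 = 5 / 1.235 = 4.05
S₃ = 4.05 × 1.08^0.1418 = 4.05 × 1.011 ≈ 4.095

4.1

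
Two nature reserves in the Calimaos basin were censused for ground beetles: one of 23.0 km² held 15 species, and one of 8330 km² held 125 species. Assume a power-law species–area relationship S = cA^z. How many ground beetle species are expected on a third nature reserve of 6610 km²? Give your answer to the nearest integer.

z = ln(125/15) / ln(8330/23) = 2.1203 / 5.8921 = 0.3598
c = 15 / 23^0.3598 = 15 / 3.09 = 4.854
S₃ = 4.854 × 6610^0.3598 = 4.854 × 23.7 ≈ 115

115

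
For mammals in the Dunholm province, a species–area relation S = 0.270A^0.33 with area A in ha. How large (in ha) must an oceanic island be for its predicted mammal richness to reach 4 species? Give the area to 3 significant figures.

4 = 0.27 × A^0.33  ⇒  A^0.33 = 4/0.27 = 14.81
ln A = ln(14.81) / 0.33 = 2.6956 / 0.33 = 8.1686
A = e^8.1686 ≈ 3528 ha

3530 ha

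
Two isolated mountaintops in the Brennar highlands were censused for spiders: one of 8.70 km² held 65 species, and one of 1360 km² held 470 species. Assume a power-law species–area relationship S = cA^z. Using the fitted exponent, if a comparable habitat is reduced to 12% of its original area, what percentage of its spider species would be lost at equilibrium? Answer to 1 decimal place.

z = ln(470/65) / ln(1360/8.7) = 1.9783 / 5.0519 = 0.3916
S_new/S_old = (A_new/A_old)^z = 0.12^0.3916 = exp(0.3916 × -2.1203) = 0.4359
Fraction lost = 1 − 0.4359 = 0.5641

56.4%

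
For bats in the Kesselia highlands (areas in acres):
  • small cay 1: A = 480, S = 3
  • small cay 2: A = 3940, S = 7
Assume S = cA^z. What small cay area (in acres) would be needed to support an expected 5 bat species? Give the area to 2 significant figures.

z = ln(7/3) / ln(3940/480) = 0.8473 / 2.1051 = 0.4025
c = 3 / 480^0.4025 = 3 / 12 = 0.25
A = (5/0.25)^(1/0.4025) ⇒ ln A = ln(20)/0.4025 = 7.4430
A = e^7.4430 ≈ 1708 acres

1700 acres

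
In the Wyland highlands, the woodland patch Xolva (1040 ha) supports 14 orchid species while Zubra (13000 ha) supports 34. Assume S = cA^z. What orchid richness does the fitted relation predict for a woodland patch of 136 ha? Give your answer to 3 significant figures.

z = ln(34/14) / ln(13000/1040) = 0.8873 / 2.5257 = 0.3513
c = 14 / 1040^0.3513 = 14 / 11.48 = 1.22
S₃ = 1.22 × 136^0.3513 = 1.22 × 5.617 ≈ 6.851

6.85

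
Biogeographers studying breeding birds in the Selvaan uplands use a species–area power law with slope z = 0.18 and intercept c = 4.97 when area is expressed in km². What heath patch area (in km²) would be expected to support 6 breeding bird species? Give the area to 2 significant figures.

6 = 4.97 × A^0.18  ⇒  A^0.18 = 6/4.97 = 1.207
ln A = ln(1.207) / 0.18 = 0.1883 / 0.18 = 1.0463
A = e^1.0463 ≈ 2.847 km²

2.8 km²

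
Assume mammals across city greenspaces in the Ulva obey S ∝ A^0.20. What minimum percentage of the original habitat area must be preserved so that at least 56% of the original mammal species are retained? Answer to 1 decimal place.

5.5%

Need (A_new/A_old)^0.2 = 0.56, so A_new/A_old = 0.56^(1/0.2) = 0.56^5
ln(A_new/A_old) = ln 0.56 / 0.2 = -0.5798 / 0.2 = -2.8991
A_new/A_old = e^-2.8991 ≈ 0.05507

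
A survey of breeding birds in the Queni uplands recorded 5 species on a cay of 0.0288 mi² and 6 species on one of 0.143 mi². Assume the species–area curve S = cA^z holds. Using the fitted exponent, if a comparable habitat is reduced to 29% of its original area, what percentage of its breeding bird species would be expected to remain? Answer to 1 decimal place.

z = ln(6/5) / ln(0.143/0.0288) = 0.1823 / 1.6025 = 0.1138
S_new/S_old = (A_new/A_old)^z = 0.29^0.1138 = exp(0.1138 × -1.2379) = 0.8686

86.9%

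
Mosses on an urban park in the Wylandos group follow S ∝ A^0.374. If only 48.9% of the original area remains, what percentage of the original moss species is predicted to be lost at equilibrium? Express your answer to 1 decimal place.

S_new/S_old = (A_new/A_old)^z = 0.489^0.374
= exp(0.374 × ln 0.489) = exp(0.374 × -0.7154) = exp(-0.2676) ≈ 0.7652
Fraction lost = 1 − 0.7652 = 0.2348

23.5%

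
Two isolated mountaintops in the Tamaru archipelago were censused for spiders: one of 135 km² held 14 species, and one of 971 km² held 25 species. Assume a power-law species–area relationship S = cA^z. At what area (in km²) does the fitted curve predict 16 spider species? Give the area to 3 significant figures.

z = ln(25/14) / ln(971/135) = 0.5798 / 1.9731 = 0.2939
c = 14 / 135^0.2939 = 14 / 4.227 = 3.312
A = (16/3.312)^(1/0.2939) ⇒ ln A = ln(4.831)/0.2939 = 5.3597
A = e^5.3597 ≈ 212.7 km²

213 km²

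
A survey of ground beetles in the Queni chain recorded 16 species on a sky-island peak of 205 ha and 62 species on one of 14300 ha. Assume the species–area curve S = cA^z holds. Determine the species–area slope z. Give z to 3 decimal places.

0.319

Taking logs: ln S = ln c + z ln A, so z = (ln S₂ − ln S₁)/(ln A₂ − ln A₁).
z = ln(62/16) / ln(14300/205) = ln(3.875) / ln(69.76) = 1.3545 / 4.2450 = 0.3191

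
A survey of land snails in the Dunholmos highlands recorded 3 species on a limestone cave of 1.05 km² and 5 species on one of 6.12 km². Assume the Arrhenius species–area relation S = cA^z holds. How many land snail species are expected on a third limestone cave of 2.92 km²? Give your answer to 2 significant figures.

4.0

z = ln(5/3) / ln(6.12/1.05) = 0.5108 / 1.7628 = 0.2898
c = 3 / 1.05^0.2898 = 3 / 1.014 = 2.958
S₃ = 2.958 × 2.92^0.2898 = 2.958 × 1.364 ≈ 4.035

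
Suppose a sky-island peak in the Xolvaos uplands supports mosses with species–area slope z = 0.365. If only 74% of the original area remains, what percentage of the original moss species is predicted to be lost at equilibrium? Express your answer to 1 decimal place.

S_new/S_old = (A_new/A_old)^z = 0.74^0.365
= exp(0.365 × ln 0.74) = exp(0.365 × -0.3011) = exp(-0.1099) ≈ 0.8959
Fraction lost = 1 − 0.8959 = 0.1041

10.4%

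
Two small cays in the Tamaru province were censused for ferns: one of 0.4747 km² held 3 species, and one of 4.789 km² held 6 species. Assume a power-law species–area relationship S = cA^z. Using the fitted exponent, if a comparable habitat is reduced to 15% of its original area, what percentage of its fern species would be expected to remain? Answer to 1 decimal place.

56.6%

z = ln(6/3) / ln(4.789/0.4747) = 0.6931 / 2.3114 = 0.2999
S_new/S_old = (A_new/A_old)^z = 0.15^0.2999 = exp(0.2999 × -1.8971) = 0.5661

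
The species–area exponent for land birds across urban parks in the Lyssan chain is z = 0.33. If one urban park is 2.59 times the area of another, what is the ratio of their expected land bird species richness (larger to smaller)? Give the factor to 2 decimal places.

1.37

S₂/S₁ = (A₂/A₁)^z = 2.59^0.33
ln(S₂/S₁) = 0.33 × ln 2.59 = 0.33 × 0.9517 = 0.3140
S₂/S₁ = e^0.3140 ≈ 1.369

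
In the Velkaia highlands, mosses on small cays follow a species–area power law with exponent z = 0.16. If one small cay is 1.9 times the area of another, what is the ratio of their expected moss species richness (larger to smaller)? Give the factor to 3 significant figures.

1.11

S₂/S₁ = (A₂/A₁)^z = 1.9^0.16
ln(S₂/S₁) = 0.16 × ln 1.9 = 0.16 × 0.6419 = 0.1027
S₂/S₁ = e^0.1027 ≈ 1.108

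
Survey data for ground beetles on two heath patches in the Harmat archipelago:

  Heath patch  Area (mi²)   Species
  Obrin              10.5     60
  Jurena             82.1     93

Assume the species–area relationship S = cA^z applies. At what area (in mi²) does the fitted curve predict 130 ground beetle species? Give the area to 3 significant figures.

z = ln(93/60) / ln(82.1/10.5) = 0.4383 / 2.0566 = 0.2131
c = 60 / 10.5^0.2131 = 60 / 1.651 = 36.35
A = (130/36.35)^(1/0.2131) ⇒ ln A = ln(3.576)/0.2131 = 5.9797
A = e^5.9797 ≈ 395.3 mi²

395 mi²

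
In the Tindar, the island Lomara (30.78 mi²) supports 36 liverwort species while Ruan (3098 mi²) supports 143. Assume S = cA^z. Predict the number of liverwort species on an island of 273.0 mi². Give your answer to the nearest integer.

z = ln(143/36) / ln(3098/30.78) = 1.3793 / 4.6116 = 0.2991
c = 36 / 30.78^0.2991 = 36 / 2.787 = 12.92
S₃ = 12.92 × 273^0.2991 = 12.92 × 5.354 ≈ 69.15

69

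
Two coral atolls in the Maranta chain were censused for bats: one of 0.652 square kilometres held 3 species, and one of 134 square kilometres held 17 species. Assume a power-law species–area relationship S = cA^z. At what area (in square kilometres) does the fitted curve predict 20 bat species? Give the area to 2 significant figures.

z = ln(17/3) / ln(134/0.652) = 1.7346 / 5.3256 = 0.3257
c = 3 / 0.652^0.3257 = 3 / 0.87 = 3.448
A = (20/3.448)^(1/0.3257) ⇒ ln A = ln(5.8)/0.3257 = 5.3968
A = e^5.3968 ≈ 220.7 square kilometres

220 square kilometres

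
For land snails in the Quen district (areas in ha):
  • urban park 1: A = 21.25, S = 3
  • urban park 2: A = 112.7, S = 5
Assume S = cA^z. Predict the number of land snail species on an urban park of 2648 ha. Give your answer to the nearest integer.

13

z = ln(5/3) / ln(112.7/21.25) = 0.5108 / 1.6684 = 0.3062
c = 3 / 21.25^0.3062 = 3 / 2.549 = 1.177
S₃ = 1.177 × 2648^0.3062 = 1.177 × 11.17 ≈ 13.14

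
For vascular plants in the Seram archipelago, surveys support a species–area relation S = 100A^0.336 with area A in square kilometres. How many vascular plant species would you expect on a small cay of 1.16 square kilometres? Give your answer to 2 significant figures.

110

S = 100 × 1.16^0.336
ln S = ln 100 + 0.336 × ln 1.16 = 4.6052 + 0.336 × 0.1484 = 4.6550
S = e^4.6550 ≈ 105.1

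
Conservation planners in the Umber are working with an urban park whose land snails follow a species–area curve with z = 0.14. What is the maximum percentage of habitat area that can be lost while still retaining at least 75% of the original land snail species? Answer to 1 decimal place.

Need (A_new/A_old)^0.14 = 0.75, so A_new/A_old = 0.75^(1/0.14) = 0.75^7.143
ln(A_new/A_old) = ln 0.75 / 0.14 = -0.2877 / 0.14 = -2.0549
A_new/A_old = e^-2.0549 ≈ 0.1281
Fraction that can be lost = 1 − 0.1281 = 0.8719

87.2%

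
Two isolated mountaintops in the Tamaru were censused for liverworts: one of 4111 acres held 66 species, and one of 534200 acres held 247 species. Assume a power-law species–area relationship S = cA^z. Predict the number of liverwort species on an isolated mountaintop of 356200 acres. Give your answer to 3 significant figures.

z = ln(247/66) / ln(534200/4111) = 1.3197 / 4.8671 = 0.2712
c = 66 / 4111^0.2712 = 66 / 9.549 = 6.912
S₃ = 6.912 × 356200^0.2712 = 6.912 × 32.02 ≈ 221.3

221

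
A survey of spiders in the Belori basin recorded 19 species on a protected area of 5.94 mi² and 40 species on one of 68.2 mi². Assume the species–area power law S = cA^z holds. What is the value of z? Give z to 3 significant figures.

0.305

Taking logs: ln S = ln c + z ln A, so z = (ln S₂ − ln S₁)/(ln A₂ − ln A₁).
z = ln(40/19) / ln(68.2/5.94) = ln(2.105) / ln(11.48) = 0.7444 / 2.4407 = 0.3050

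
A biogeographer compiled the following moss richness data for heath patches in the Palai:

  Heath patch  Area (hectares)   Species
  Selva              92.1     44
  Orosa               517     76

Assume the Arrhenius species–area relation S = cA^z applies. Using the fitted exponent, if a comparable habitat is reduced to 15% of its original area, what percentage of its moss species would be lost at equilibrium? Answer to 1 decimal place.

z = ln(76/44) / ln(517/92.1) = 0.5465 / 1.7252 = 0.3168
S_new/S_old = (A_new/A_old)^z = 0.15^0.3168 = exp(0.3168 × -1.8971) = 0.5483
Fraction lost = 1 − 0.5483 = 0.4517

45.2%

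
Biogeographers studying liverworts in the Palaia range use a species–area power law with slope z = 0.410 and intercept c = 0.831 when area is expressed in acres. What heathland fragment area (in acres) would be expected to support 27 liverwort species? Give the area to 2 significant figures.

27 = 0.831 × A^0.41  ⇒  A^0.41 = 27/0.831 = 32.49
ln A = ln(32.49) / 0.41 = 3.4810 / 0.41 = 8.4902
A = e^8.4902 ≈ 4867 acres

4900 acres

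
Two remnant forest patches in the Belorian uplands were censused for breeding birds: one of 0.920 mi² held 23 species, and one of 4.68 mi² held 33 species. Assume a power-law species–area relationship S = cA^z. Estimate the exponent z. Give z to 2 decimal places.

0.22

Taking logs: ln S = ln c + z ln A, so z = (ln S₂ − ln S₁)/(ln A₂ − ln A₁).
z = ln(33/23) / ln(4.68/0.92) = ln(1.435) / ln(5.087) = 0.3610 / 1.6267 = 0.2219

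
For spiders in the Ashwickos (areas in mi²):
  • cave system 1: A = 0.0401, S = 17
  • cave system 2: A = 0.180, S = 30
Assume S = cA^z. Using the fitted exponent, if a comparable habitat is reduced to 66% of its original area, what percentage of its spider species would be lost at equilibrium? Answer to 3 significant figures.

14.5%

z = ln(30/17) / ln(0.18/0.0401) = 0.5680 / 1.5016 = 0.3783
S_new/S_old = (A_new/A_old)^z = 0.66^0.3783 = exp(0.3783 × -0.4155) = 0.8546
Fraction lost = 1 − 0.8546 = 0.1454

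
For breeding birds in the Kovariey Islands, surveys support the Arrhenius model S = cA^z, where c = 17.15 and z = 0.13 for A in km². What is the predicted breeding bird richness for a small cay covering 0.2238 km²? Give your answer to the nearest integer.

14

S = 17.15 × 0.2238^0.13
ln S = ln 17.15 + 0.13 × ln 0.2238 = 2.8420 + 0.13 × -1.4970 = 2.6474
S = e^2.6474 ≈ 14.12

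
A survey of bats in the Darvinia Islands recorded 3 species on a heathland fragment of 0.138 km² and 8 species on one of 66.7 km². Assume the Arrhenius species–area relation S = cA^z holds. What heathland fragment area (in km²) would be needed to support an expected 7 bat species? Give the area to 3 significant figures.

z = ln(8/3) / ln(66.7/0.138) = 0.9808 / 6.1807 = 0.1587
c = 3 / 0.138^0.1587 = 3 / 0.7303 = 4.108
A = (7/4.108)^(1/0.1587) ⇒ ln A = ln(1.704)/0.1587 = 3.3588
A = e^3.3588 ≈ 28.75 km²

28.8 km²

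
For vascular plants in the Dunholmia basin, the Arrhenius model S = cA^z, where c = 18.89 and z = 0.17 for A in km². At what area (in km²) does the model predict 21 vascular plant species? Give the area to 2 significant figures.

21 = 18.89 × A^0.17  ⇒  A^0.17 = 21/18.89 = 1.112
ln A = ln(1.112) / 0.17 = 0.1059 / 0.17 = 0.6229
A = e^0.6229 ≈ 1.864 km²

1.9 km²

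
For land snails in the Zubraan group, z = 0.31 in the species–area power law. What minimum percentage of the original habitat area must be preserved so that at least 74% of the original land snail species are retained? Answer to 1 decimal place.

Need (A_new/A_old)^0.31 = 0.74, so A_new/A_old = 0.74^(1/0.31) = 0.74^3.226
ln(A_new/A_old) = ln 0.74 / 0.31 = -0.3011 / 0.31 = -0.9713
A_new/A_old = e^-0.9713 ≈ 0.3786

37.9%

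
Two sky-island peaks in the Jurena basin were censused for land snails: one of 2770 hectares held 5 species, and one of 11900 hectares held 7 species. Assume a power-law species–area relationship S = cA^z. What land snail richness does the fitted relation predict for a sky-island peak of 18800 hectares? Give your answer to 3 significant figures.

z = ln(7/5) / ln(11900/2770) = 0.3365 / 1.4577 = 0.2308
c = 5 / 2770^0.2308 = 5 / 6.232 = 0.8023
S₃ = 0.8023 × 18800^0.2308 = 0.8023 × 9.696 ≈ 7.779

7.78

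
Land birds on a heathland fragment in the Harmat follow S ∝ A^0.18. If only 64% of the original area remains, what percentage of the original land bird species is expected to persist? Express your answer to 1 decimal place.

92.3%

S_new/S_old = (A_new/A_old)^z = 0.64^0.18
= exp(0.18 × ln 0.64) = exp(0.18 × -0.4463) = exp(-0.0803) ≈ 0.9228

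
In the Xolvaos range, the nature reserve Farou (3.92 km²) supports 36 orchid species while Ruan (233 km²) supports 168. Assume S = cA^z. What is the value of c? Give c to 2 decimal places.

z = ln(S₂/S₁) / ln(A₂/A₁) = ln(168/36) / ln(233/3.92) = 1.5404 / 4.0849 = 0.3771
c = S₁ / A₁^z = 36 / 3.92^0.3771 = 36 / 1.674 = 21.51

21.51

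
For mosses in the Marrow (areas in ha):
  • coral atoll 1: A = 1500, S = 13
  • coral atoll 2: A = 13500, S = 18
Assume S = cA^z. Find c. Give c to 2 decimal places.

z = ln(S₂/S₁) / ln(A₂/A₁) = ln(18/13) / ln(13500/1500) = 0.3254 / 2.1972 = 0.1481
c = S₁ / A₁^z = 13 / 1500^0.1481 = 13 / 2.954 = 4.401

4.40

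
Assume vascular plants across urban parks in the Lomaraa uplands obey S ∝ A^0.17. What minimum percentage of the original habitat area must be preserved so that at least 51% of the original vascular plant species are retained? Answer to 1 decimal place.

Need (A_new/A_old)^0.17 = 0.51, so A_new/A_old = 0.51^(1/0.17) = 0.51^5.882
ln(A_new/A_old) = ln 0.51 / 0.17 = -0.6733 / 0.17 = -3.9609
A_new/A_old = e^-3.9609 ≈ 0.01905

1.9%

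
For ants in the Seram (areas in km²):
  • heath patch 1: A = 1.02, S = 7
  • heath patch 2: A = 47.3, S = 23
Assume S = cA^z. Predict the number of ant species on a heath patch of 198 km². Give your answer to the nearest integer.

36

z = ln(23/7) / ln(47.3/1.02) = 1.1896 / 3.8367 = 0.3101
c = 7 / 1.02^0.3101 = 7 / 1.006 = 6.957
S₃ = 6.957 × 198^0.3101 = 6.957 × 5.153 ≈ 35.85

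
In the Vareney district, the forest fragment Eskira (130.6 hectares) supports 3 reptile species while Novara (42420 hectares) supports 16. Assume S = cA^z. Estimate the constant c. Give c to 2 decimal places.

z = ln(S₂/S₁) / ln(A₂/A₁) = ln(16/3) / ln(42420/130.6) = 1.6740 / 5.7832 = 0.2895
c = S₁ / A₁^z = 3 / 130.6^0.2895 = 3 / 4.097 = 0.7322

0.73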